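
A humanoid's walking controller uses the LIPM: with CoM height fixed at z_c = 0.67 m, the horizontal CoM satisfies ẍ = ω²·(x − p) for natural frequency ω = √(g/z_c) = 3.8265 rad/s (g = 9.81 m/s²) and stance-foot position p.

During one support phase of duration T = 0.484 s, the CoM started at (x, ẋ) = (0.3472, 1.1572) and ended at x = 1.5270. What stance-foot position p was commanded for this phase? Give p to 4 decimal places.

ωT = 3.8265·0.484 = 1.852026; cosh(ωT) = 3.264818, sinh(ωT) = 3.107899
x(T) = p + (x₀−p)·cosh(ωT) + (ẋ₀/ω)·sinh(ωT) ⇒ p·(1 − cosh) = x(T) − x₀·cosh − (ẋ₀/ω)·sinh
numerator   = 1.5270 − (0.3472)·3.264818 − (1.1572/3.8265)·3.107899 = -0.546428
denominator = 1 − 3.264818 = -2.264818
p = -0.546428 / -2.264818 = 0.2413

p = 0.2413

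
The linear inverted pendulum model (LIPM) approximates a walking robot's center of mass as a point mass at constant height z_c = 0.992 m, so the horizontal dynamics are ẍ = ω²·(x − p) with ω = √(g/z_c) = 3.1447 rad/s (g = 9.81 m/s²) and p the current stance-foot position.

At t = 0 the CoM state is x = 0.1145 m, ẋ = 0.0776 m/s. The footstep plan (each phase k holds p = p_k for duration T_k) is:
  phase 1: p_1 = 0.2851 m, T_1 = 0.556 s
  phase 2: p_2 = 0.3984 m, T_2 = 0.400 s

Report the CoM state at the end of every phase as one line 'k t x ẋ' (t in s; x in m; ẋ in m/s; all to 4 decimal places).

phase 1: p=0.2851, T=0.556, ωT=1.748453, cosh=2.959876, sinh=2.785833; start (x,ẋ)=(0.114500, 0.077600) → end (x,ẋ)=(-0.151110, -1.264873)
phase 2: p=0.3984, T=0.400, ωT=1.257880, cosh=1.901106, sinh=1.616850; start (x,ẋ)=(-0.151110, -1.264873) → end (x,ẋ)=(-1.296613, -5.198648)

1 0.5560 -0.1511 -1.2649
2 0.9560 -1.2966 -5.1986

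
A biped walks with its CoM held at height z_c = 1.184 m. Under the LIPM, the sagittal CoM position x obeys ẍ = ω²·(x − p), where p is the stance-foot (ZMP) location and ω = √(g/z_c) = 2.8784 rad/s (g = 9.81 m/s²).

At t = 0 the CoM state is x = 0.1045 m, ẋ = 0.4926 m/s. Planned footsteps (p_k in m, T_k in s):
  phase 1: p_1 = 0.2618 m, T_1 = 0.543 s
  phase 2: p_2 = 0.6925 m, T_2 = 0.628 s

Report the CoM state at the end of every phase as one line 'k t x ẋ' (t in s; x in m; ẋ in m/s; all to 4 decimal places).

phase 1: p=0.2618, T=0.543, ωT=1.562971, cosh=2.491247, sinh=2.281735; start (x,ẋ)=(0.104500, 0.492600) → end (x,ẋ)=(0.260415, 0.194082)
phase 2: p=0.6925, T=0.628, ωT=1.807635, cosh=3.130028, sinh=2.965986; start (x,ẋ)=(0.260415, 0.194082) → end (x,ẋ)=(-0.459949, -3.081351)

1 0.5430 0.2604 0.1941
2 1.1710 -0.4599 -3.0814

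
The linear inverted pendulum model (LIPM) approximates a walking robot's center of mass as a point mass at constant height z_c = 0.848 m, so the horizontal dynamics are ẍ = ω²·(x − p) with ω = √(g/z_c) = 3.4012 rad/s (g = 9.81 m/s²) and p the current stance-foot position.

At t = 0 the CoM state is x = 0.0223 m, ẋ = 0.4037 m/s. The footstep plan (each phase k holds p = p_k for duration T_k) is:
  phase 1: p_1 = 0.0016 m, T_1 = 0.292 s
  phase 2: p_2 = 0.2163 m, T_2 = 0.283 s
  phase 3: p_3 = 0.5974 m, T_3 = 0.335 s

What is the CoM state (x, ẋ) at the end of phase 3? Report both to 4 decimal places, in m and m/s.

phase 1: p=0.0016, T=0.292, ωT=0.993150, cosh=1.535067, sinh=1.164659; start (x,ẋ)=(0.022300, 0.403700) → end (x,ẋ)=(0.171613, 0.701704)
phase 2: p=0.2163, T=0.283, ωT=0.962540, cosh=1.500130, sinh=1.118208; start (x,ẋ)=(0.171613, 0.701704) → end (x,ẋ)=(0.379962, 0.882693)
phase 3: p=0.5974, T=0.335, ωT=1.139402, cosh=1.722455, sinh=1.402444; start (x,ẋ)=(0.379962, 0.882693) → end (x,ẋ)=(0.586841, 0.483222)

x = 0.5868, ẋ = 0.4832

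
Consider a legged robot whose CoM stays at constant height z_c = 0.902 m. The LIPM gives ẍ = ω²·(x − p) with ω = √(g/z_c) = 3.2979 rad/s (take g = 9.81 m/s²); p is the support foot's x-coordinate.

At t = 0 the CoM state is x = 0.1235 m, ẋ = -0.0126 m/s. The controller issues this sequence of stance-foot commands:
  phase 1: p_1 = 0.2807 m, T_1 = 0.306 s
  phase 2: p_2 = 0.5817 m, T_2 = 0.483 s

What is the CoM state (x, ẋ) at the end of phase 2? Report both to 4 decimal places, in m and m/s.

phase 1: p=0.2807, T=0.306, ωT=1.009157, cosh=1.553907, sinh=1.189381; start (x,ẋ)=(0.123500, -0.012600) → end (x,ẋ)=(0.031882, -0.636190)
phase 2: p=0.5817, T=0.483, ωT=1.592886, cosh=2.560629, sinh=2.357291; start (x,ẋ)=(0.031882, -0.636190) → end (x,ẋ)=(-1.280920, -5.903395)

x = -1.2809, ẋ = -5.9034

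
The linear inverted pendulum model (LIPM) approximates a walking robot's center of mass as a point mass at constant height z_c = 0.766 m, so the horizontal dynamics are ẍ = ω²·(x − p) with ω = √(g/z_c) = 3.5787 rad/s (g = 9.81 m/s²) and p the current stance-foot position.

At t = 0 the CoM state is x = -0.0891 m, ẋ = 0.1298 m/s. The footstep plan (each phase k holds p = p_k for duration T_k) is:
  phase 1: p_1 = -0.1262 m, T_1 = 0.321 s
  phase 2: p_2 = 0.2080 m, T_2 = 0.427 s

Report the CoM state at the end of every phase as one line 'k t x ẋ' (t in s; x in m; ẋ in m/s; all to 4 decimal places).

1 0.3210 -0.0104 0.4136
2 0.7480 -0.0651 -0.7180

phase 1: p=-0.1262, T=0.321, ωT=1.148763, cosh=1.735658, sinh=1.418629; start (x,ẋ)=(-0.089100, 0.129800) → end (x,ẋ)=(-0.010353, 0.413640)
phase 2: p=0.2080, T=0.427, ωT=1.528105, cosh=2.413190, sinh=2.196243; start (x,ẋ)=(-0.010353, 0.413640) → end (x,ẋ)=(-0.065078, -0.717999)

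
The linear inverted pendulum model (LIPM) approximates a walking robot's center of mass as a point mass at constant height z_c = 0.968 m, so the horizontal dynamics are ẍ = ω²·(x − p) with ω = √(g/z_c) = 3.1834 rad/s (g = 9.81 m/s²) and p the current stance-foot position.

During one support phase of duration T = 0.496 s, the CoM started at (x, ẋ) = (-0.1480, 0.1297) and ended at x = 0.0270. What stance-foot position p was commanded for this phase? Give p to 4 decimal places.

ωT = 3.1834·0.496 = 1.578966; cosh(ωT) = 2.528064, sinh(ωT) = 2.321876
x(T) = p + (x₀−p)·cosh(ωT) + (ẋ₀/ω)·sinh(ωT) ⇒ p·(1 − cosh) = x(T) − x₀·cosh − (ẋ₀/ω)·sinh
numerator   = 0.0270 − (-0.1480)·2.528064 − (0.1297/3.1834)·2.321876 = 0.306554
denominator = 1 − 2.528064 = -1.528064
p = 0.306554 / -1.528064 = -0.2006

p = -0.2006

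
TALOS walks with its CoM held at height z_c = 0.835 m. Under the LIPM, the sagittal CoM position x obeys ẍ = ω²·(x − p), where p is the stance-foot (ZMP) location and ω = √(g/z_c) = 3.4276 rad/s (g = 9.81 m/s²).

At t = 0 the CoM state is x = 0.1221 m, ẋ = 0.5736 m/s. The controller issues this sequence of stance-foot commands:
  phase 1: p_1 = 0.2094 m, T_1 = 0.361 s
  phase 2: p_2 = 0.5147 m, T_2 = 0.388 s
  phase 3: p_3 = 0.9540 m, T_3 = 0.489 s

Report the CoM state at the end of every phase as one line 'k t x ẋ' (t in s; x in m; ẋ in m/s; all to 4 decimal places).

phase 1: p=0.2094, T=0.361, ωT=1.237364, cosh=1.868332, sinh=1.578183; start (x,ẋ)=(0.122100, 0.573600) → end (x,ẋ)=(0.310400, 0.599436)
phase 2: p=0.5147, T=0.388, ωT=1.329909, cosh=2.022600, sinh=1.758099; start (x,ẋ)=(0.310400, 0.599436) → end (x,ẋ)=(0.408947, -0.018707)
phase 3: p=0.9540, T=0.489, ωT=1.676096, cosh=2.765877, sinh=2.578774; start (x,ẋ)=(0.408947, -0.018707) → end (x,ẋ)=(-0.567624, -4.869468)

1 0.3610 0.3104 0.5994
2 0.7490 0.4089 -0.0187
3 1.2380 -0.5676 -4.8695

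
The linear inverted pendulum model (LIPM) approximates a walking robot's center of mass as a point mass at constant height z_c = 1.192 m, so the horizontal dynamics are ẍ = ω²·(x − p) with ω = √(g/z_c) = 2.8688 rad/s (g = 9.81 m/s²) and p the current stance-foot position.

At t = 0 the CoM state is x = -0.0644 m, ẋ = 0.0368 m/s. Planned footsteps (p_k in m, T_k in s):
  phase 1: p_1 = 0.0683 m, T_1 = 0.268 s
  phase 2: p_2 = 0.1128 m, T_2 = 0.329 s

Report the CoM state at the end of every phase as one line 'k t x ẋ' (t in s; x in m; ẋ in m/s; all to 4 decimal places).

phase 1: p=0.0683, T=0.268, ωT=0.768838, cosh=1.310405, sinh=0.846854; start (x,ẋ)=(-0.064400, 0.036800) → end (x,ẋ)=(-0.094728, -0.274166)
phase 2: p=0.1128, T=0.329, ωT=0.943835, cosh=1.479475, sinh=1.090343; start (x,ẋ)=(-0.094728, -0.274166) → end (x,ẋ)=(-0.298434, -1.054763)

1 0.2680 -0.0947 -0.2742
2 0.5970 -0.2984 -1.0548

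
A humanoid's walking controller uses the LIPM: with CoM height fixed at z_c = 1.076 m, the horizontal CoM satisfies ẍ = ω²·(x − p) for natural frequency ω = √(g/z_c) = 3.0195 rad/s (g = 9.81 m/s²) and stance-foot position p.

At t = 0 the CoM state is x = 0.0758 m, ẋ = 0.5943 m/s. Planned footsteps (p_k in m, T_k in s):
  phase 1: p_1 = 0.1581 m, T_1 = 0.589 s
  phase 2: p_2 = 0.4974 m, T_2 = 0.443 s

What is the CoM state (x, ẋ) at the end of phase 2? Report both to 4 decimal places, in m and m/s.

x = 1.0920, ẋ = 2.1018

phase 1: p=0.1581, T=0.589, ωT=1.778485, cosh=3.044888, sinh=2.875994; start (x,ẋ)=(0.075800, 0.594300) → end (x,ẋ)=(0.473561, 1.094878)
phase 2: p=0.4974, T=0.443, ωT=1.337638, cosh=2.036250, sinh=1.773785; start (x,ẋ)=(0.473561, 1.094878) → end (x,ẋ)=(1.092037, 2.101765)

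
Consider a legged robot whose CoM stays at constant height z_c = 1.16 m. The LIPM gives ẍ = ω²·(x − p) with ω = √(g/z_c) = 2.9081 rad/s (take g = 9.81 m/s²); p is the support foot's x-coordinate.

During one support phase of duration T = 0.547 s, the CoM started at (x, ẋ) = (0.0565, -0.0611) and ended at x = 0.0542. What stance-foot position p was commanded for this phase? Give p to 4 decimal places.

ωT = 2.9081·0.547 = 1.590731; cosh(ωT) = 2.555555, sinh(ωT) = 2.351778
x(T) = p + (x₀−p)·cosh(ωT) + (ẋ₀/ω)·sinh(ωT) ⇒ p·(1 − cosh) = x(T) − x₀·cosh − (ẋ₀/ω)·sinh
numerator   = 0.0542 − (0.0565)·2.555555 − (-0.0611/2.9081)·2.351778 = -0.040777
denominator = 1 − 2.555555 = -1.555555
p = -0.040777 / -1.555555 = 0.0262

p = 0.0262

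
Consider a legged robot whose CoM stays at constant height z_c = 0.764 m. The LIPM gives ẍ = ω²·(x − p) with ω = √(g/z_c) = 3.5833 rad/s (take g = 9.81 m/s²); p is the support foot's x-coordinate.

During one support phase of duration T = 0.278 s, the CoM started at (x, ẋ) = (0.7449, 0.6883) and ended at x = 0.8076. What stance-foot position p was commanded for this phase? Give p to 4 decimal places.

p = 1.0455

ωT = 3.5833·0.278 = 0.996157; cosh(ωT) = 1.538576, sinh(ωT) = 1.169280
x(T) = p + (x₀−p)·cosh(ωT) + (ẋ₀/ω)·sinh(ωT) ⇒ p·(1 − cosh) = x(T) − x₀·cosh − (ẋ₀/ω)·sinh
numerator   = 0.8076 − (0.7449)·1.538576 − (0.6883/3.5833)·1.169280 = -0.563087
denominator = 1 − 1.538576 = -0.538576
p = -0.563087 / -0.538576 = 1.0455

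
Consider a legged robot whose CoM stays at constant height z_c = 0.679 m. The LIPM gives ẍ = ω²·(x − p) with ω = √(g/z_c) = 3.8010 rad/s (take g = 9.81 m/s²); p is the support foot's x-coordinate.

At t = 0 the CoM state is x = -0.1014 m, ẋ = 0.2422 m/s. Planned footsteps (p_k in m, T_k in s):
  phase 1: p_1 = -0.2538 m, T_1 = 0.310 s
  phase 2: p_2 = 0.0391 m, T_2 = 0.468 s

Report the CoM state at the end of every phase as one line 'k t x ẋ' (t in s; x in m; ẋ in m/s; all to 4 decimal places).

1 0.3100 0.1109 1.2826
2 0.7780 1.2287 4.6921

phase 1: p=-0.2538, T=0.310, ωT=1.178310, cosh=1.778339, sinh=1.470540; start (x,ẋ)=(-0.101400, 0.242200) → end (x,ẋ)=(0.110922, 1.282557)
phase 2: p=0.0391, T=0.468, ωT=1.778868, cosh=3.045988, sinh=2.877159; start (x,ẋ)=(0.110922, 1.282557) → end (x,ẋ)=(1.228697, 4.692102)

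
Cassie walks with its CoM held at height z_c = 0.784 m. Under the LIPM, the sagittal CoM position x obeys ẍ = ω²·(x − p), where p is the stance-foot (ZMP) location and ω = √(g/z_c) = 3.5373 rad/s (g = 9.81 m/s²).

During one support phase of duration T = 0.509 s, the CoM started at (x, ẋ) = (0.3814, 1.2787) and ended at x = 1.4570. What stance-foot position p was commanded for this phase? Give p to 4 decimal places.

p = 0.3760

ωT = 3.5373·0.509 = 1.800486; cosh(ωT) = 3.108903, sinh(ωT) = 2.943684
x(T) = p + (x₀−p)·cosh(ωT) + (ẋ₀/ω)·sinh(ωT) ⇒ p·(1 − cosh) = x(T) − x₀·cosh − (ẋ₀/ω)·sinh
numerator   = 1.4570 − (0.3814)·3.108903 − (1.2787/3.5373)·2.943684 = -0.792849
denominator = 1 − 3.108903 = -2.108903
p = -0.792849 / -2.108903 = 0.3760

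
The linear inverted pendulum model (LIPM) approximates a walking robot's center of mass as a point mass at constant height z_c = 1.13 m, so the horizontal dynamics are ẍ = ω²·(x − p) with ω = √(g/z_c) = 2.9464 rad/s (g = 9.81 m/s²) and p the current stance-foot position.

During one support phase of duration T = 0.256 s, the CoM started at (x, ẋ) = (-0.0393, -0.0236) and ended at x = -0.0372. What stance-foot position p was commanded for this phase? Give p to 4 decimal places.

ωT = 2.9464·0.256 = 0.754278; cosh(ωT) = 1.298213, sinh(ωT) = 0.827863
x(T) = p + (x₀−p)·cosh(ωT) + (ẋ₀/ω)·sinh(ωT) ⇒ p·(1 − cosh) = x(T) − x₀·cosh − (ẋ₀/ω)·sinh
numerator   = -0.0372 − (-0.0393)·1.298213 − (-0.0236/2.9464)·0.827863 = 0.020451
denominator = 1 − 1.298213 = -0.298213
p = 0.020451 / -0.298213 = -0.0686

p = -0.0686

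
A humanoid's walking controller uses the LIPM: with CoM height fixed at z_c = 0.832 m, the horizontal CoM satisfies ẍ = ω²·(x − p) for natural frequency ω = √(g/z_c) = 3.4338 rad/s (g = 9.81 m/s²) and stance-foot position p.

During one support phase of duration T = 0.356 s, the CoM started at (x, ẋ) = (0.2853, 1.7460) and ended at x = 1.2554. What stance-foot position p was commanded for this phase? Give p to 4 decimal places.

ωT = 3.4338·0.356 = 1.222433; cosh(ωT) = 1.844975, sinh(ωT) = 1.550463
x(T) = p + (x₀−p)·cosh(ωT) + (ẋ₀/ω)·sinh(ωT) ⇒ p·(1 − cosh) = x(T) − x₀·cosh − (ẋ₀/ω)·sinh
numerator   = 1.2554 − (0.2853)·1.844975 − (1.7460/3.4338)·1.550463 = -0.059342
denominator = 1 − 1.844975 = -0.844975
p = -0.059342 / -0.844975 = 0.0702

p = 0.0702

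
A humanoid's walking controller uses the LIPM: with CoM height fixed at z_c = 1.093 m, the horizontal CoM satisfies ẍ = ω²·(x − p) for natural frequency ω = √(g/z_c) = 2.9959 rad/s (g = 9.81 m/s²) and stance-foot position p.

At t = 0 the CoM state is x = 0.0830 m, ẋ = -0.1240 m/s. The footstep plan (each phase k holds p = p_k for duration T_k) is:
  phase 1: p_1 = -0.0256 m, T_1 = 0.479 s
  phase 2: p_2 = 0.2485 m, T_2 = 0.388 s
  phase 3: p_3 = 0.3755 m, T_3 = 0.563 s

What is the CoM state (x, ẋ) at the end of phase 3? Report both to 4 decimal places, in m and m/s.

x = 0.0844, ẋ = -0.7604

phase 1: p=-0.0256, T=0.479, ωT=1.435036, cosh=2.218952, sinh=1.980845; start (x,ẋ)=(0.083000, -0.124000) → end (x,ẋ)=(0.133391, 0.369327)
phase 2: p=0.2485, T=0.388, ωT=1.162409, cosh=1.755180, sinh=1.442448; start (x,ẋ)=(0.133391, 0.369327) → end (x,ẋ)=(0.224285, 0.150801)
phase 3: p=0.3755, T=0.563, ωT=1.686692, cosh=2.793356, sinh=2.608225; start (x,ẋ)=(0.224285, 0.150801) → end (x,ẋ)=(0.084389, -0.760352)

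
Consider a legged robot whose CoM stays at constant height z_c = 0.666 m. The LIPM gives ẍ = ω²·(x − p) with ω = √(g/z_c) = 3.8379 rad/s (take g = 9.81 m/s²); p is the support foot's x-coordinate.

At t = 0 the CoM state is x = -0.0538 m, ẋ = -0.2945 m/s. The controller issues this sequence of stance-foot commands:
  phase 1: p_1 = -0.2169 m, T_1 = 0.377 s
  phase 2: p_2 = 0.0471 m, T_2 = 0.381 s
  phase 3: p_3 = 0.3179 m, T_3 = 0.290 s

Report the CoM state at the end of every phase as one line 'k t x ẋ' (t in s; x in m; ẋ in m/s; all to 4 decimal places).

phase 1: p=-0.2169, T=0.377, ωT=1.446888, cosh=2.242585, sinh=2.007284; start (x,ẋ)=(-0.053800, -0.294500) → end (x,ẋ)=(-0.005163, 0.596041)
phase 2: p=0.0471, T=0.381, ωT=1.462240, cosh=2.273666, sinh=2.041949; start (x,ẋ)=(-0.005163, 0.596041) → end (x,ẋ)=(0.245395, 0.945627)
phase 3: p=0.3179, T=0.290, ωT=1.112991, cosh=1.686011, sinh=1.357437; start (x,ẋ)=(0.245395, 0.945627) → end (x,ẋ)=(0.530117, 1.216609)

1 0.3770 -0.0052 0.5960
2 0.7580 0.2454 0.9456
3 1.0480 0.5301 1.2166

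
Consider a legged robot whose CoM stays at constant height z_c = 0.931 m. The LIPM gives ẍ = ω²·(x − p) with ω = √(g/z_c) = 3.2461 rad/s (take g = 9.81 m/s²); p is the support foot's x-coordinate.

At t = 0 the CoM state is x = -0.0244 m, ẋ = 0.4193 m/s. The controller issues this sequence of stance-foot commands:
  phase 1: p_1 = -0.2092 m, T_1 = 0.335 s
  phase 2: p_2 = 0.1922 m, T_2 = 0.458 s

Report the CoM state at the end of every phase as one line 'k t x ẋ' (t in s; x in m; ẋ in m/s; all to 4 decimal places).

1 0.3350 0.2659 1.4814
2 0.7930 1.3210 3.9451

phase 1: p=-0.2092, T=0.335, ωT=1.087444, cosh=1.651879, sinh=1.314801; start (x,ẋ)=(-0.024400, 0.419300) → end (x,ẋ)=(0.265901, 1.481355)
phase 2: p=0.1922, T=0.458, ωT=1.486714, cosh=2.324326, sinh=2.098212; start (x,ẋ)=(0.265901, 1.481355) → end (x,ẋ)=(1.321021, 3.945127)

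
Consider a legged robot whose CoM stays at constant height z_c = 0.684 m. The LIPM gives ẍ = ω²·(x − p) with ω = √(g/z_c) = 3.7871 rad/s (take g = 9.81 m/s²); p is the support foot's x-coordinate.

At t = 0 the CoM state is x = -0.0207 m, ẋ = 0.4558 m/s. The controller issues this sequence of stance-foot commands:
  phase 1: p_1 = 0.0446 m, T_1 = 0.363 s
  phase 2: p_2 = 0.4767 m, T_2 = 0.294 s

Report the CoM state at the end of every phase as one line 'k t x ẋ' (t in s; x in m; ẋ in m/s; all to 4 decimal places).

phase 1: p=0.0446, T=0.363, ωT=1.374717, cosh=2.103435, sinh=1.850524; start (x,ẋ)=(-0.020700, 0.455800) → end (x,ẋ)=(0.129967, 0.501115)
phase 2: p=0.4767, T=0.294, ωT=1.113407, cosh=1.686577, sinh=1.358139; start (x,ẋ)=(0.129967, 0.501115) → end (x,ẋ)=(0.071620, -0.938218)

1 0.3630 0.1300 0.5011
2 0.6570 0.0716 -0.9382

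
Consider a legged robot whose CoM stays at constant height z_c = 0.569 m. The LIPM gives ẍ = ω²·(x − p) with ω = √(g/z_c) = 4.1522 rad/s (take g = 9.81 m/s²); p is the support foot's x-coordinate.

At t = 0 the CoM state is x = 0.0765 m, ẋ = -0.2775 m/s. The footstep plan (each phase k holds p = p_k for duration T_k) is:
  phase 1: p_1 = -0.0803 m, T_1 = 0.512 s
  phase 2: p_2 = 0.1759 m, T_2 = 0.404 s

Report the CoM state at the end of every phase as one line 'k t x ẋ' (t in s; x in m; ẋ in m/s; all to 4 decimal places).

phase 1: p=-0.0803, T=0.512, ωT=2.125926, cosh=4.249990, sinh=4.130668; start (x,ẋ)=(0.076500, -0.277500) → end (x,ẋ)=(0.310037, 1.509961)
phase 2: p=0.1759, T=0.404, ωT=1.677489, cosh=2.769471, sinh=2.582628; start (x,ẋ)=(0.310037, 1.509961) → end (x,ẋ)=(1.486571, 5.620227)

1 0.5120 0.3100 1.5100
2 0.9160 1.4866 5.6202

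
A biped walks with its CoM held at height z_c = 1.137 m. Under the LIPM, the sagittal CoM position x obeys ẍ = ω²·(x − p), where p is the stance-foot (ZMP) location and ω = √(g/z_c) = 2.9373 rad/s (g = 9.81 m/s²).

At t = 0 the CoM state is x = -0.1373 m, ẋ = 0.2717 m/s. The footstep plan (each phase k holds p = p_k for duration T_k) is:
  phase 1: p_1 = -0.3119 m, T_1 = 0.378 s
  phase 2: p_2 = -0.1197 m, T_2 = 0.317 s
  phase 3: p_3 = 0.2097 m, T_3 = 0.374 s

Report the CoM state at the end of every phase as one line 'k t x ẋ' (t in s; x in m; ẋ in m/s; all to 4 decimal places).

phase 1: p=-0.3119, T=0.378, ωT=1.110299, cosh=1.682364, sinh=1.352903; start (x,ẋ)=(-0.137300, 0.271700) → end (x,ẋ)=(0.106984, 1.150938)
phase 2: p=-0.1197, T=0.317, ωT=0.931124, cosh=1.465735, sinh=1.071625; start (x,ẋ)=(0.106984, 1.150938) → end (x,ẋ)=(0.632459, 2.400500)
phase 3: p=0.2097, T=0.374, ωT=1.098550, cosh=1.666584, sinh=1.333230; start (x,ẋ)=(0.632459, 2.400500) → end (x,ẋ)=(2.003842, 5.656202)

1 0.3780 0.1070 1.1509
2 0.6950 0.6325 2.4005
3 1.0690 2.0038 5.6562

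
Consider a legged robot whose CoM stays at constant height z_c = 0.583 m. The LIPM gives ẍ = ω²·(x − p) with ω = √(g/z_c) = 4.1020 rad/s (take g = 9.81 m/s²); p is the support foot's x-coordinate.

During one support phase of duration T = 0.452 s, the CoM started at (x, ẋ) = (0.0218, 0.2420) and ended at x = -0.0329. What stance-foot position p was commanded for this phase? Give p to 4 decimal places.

p = 0.1268

ωT = 4.1020·0.452 = 1.854104; cosh(ωT) = 3.271284, sinh(ωT) = 3.114690
x(T) = p + (x₀−p)·cosh(ωT) + (ẋ₀/ω)·sinh(ωT) ⇒ p·(1 − cosh) = x(T) − x₀·cosh − (ẋ₀/ω)·sinh
numerator   = -0.0329 − (0.0218)·3.271284 − (0.2420/4.1020)·3.114690 = -0.287967
denominator = 1 − 3.271284 = -2.271284
p = -0.287967 / -2.271284 = 0.1268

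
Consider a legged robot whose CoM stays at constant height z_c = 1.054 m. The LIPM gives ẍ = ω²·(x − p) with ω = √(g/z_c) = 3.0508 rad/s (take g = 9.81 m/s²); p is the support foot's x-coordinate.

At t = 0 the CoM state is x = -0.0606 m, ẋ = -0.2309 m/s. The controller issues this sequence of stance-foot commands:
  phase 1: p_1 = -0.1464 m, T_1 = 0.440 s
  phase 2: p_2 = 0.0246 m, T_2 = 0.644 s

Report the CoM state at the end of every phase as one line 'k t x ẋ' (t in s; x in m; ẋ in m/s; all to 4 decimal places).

1 0.4400 -0.1059 -0.0053
2 1.0840 -0.4562 -1.4117

phase 1: p=-0.1464, T=0.440, ωT=1.342352, cosh=2.044633, sinh=1.783403; start (x,ẋ)=(-0.060600, -0.230900) → end (x,ẋ)=(-0.105947, -0.005285)
phase 2: p=0.0246, T=0.644, ωT=1.964715, cosh=3.636538, sinh=3.496343; start (x,ẋ)=(-0.105947, -0.005285) → end (x,ẋ)=(-0.456197, -1.411721)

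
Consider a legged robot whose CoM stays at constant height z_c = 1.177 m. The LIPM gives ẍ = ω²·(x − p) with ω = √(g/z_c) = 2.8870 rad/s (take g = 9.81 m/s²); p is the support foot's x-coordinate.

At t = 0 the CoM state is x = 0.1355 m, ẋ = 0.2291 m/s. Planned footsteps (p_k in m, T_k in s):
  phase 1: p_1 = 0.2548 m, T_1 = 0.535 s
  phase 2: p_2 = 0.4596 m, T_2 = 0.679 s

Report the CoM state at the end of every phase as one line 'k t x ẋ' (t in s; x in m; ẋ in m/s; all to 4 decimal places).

phase 1: p=0.2548, T=0.535, ωT=1.544545, cosh=2.449624, sinh=2.236215; start (x,ẋ)=(0.135500, 0.229100) → end (x,ẋ)=(0.140016, -0.208986)
phase 2: p=0.4596, T=0.679, ωT=1.960273, cosh=3.621043, sinh=3.480223; start (x,ẋ)=(0.140016, -0.208986) → end (x,ẋ)=(-0.949555, -3.967734)

1 0.5350 0.1400 -0.2090
2 1.2140 -0.9496 -3.9677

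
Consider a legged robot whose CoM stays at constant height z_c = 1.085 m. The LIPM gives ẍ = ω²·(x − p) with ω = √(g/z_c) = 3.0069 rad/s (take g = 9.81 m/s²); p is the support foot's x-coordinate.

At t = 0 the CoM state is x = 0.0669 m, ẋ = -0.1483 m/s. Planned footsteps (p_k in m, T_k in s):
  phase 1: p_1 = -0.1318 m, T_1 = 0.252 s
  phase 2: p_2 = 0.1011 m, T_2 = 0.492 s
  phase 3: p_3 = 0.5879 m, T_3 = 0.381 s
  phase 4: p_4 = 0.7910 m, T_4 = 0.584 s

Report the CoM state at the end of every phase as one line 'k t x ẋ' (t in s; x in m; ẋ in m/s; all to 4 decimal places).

phase 1: p=-0.1318, T=0.252, ωT=0.757739, cosh=1.301086, sinh=0.832361; start (x,ẋ)=(0.066900, -0.148300) → end (x,ẋ)=(0.085674, 0.304360)
phase 2: p=0.1011, T=0.492, ωT=1.479395, cosh=2.309032, sinh=2.081256; start (x,ẋ)=(0.085674, 0.304360) → end (x,ẋ)=(0.276147, 0.606239)
phase 3: p=0.5879, T=0.381, ωT=1.145629, cosh=1.731221, sinh=1.413197; start (x,ẋ)=(0.276147, 0.606239) → end (x,ẋ)=(0.333109, -0.275214)
phase 4: p=0.7910, T=0.584, ωT=1.756030, cosh=2.981067, sinh=2.808338; start (x,ẋ)=(0.333109, -0.275214) → end (x,ẋ)=(-0.831044, -4.687043)

1 0.2520 0.0857 0.3044
2 0.7440 0.2761 0.6062
3 1.1250 0.3331 -0.2752
4 1.7090 -0.8310 -4.6870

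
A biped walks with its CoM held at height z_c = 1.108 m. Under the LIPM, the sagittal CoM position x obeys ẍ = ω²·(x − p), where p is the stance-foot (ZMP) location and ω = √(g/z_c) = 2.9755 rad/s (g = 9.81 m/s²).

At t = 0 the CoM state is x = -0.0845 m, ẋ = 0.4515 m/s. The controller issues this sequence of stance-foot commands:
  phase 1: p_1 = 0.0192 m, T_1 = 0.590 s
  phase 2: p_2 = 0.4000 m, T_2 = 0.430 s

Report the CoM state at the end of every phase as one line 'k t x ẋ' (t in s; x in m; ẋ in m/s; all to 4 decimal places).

phase 1: p=0.0192, T=0.590, ωT=1.755545, cosh=2.979707, sinh=2.806894; start (x,ẋ)=(-0.084500, 0.451500) → end (x,ẋ)=(0.136120, 0.479244)
phase 2: p=0.4000, T=0.430, ωT=1.279465, cosh=1.936451, sinh=1.658265; start (x,ẋ)=(0.136120, 0.479244) → end (x,ẋ)=(0.156096, -0.373994)

1 0.5900 0.1361 0.4792
2 1.0200 0.1561 -0.3740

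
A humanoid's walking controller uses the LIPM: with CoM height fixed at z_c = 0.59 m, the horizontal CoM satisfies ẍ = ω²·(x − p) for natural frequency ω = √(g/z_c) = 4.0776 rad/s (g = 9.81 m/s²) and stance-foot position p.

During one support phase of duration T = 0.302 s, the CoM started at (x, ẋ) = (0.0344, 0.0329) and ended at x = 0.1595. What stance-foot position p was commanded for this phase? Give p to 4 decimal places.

ωT = 4.0776·0.302 = 1.231435; cosh(ωT) = 1.859008, sinh(ωT) = 1.567135
x(T) = p + (x₀−p)·cosh(ωT) + (ẋ₀/ω)·sinh(ωT) ⇒ p·(1 − cosh) = x(T) − x₀·cosh − (ẋ₀/ω)·sinh
numerator   = 0.1595 − (0.0344)·1.859008 − (0.0329/4.0776)·1.567135 = 0.082906
denominator = 1 − 1.859008 = -0.859008
p = 0.082906 / -0.859008 = -0.0965

p = -0.0965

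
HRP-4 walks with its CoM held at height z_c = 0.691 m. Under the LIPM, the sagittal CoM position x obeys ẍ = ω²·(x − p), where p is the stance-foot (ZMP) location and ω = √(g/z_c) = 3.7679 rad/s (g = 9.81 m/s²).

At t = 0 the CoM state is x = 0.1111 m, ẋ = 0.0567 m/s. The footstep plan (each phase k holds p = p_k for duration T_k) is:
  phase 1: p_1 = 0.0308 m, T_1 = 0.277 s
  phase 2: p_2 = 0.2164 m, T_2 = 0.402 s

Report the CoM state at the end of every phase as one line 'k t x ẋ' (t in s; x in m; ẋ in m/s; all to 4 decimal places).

1 0.2770 0.1777 0.4668
2 0.6790 0.3922 0.7971

phase 1: p=0.0308, T=0.277, ωT=1.043708, cosh=1.595937, sinh=1.243791; start (x,ẋ)=(0.111100, 0.056700) → end (x,ẋ)=(0.177671, 0.466814)
phase 2: p=0.2164, T=0.402, ωT=1.514696, cosh=2.383956, sinh=2.164081; start (x,ẋ)=(0.177671, 0.466814) → end (x,ẋ)=(0.392184, 0.797062)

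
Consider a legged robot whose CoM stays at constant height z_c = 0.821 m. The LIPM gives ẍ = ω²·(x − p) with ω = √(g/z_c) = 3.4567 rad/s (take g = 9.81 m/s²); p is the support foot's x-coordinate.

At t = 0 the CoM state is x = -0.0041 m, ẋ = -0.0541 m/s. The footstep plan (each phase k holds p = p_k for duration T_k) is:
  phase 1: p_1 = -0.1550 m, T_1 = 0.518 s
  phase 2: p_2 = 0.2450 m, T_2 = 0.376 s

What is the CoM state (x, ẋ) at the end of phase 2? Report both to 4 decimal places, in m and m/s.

x = 0.9472, ẋ = 2.7782

phase 1: p=-0.1550, T=0.518, ωT=1.790571, cosh=3.079868, sinh=2.913003; start (x,ẋ)=(-0.004100, -0.054100) → end (x,ẋ)=(0.264161, 1.352848)
phase 2: p=0.2450, T=0.376, ωT=1.299719, cosh=1.970437, sinh=1.697829; start (x,ẋ)=(0.264161, 1.352848) → end (x,ẋ)=(0.947235, 2.778159)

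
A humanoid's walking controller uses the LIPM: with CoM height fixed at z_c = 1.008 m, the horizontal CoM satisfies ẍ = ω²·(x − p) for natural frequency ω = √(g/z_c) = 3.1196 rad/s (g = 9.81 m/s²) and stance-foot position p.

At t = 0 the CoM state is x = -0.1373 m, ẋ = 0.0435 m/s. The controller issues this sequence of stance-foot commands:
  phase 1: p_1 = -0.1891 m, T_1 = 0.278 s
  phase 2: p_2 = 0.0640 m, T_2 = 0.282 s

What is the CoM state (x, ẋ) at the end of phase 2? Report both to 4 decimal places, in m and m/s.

phase 1: p=-0.1891, T=0.278, ωT=0.867249, cosh=1.400229, sinh=0.980124; start (x,ẋ)=(-0.137300, 0.043500) → end (x,ẋ)=(-0.102901, 0.219293)
phase 2: p=0.0640, T=0.282, ωT=0.879727, cosh=1.412569, sinh=0.997673; start (x,ẋ)=(-0.102901, 0.219293) → end (x,ẋ)=(-0.101628, -0.209686)

x = -0.1016, ẋ = -0.2097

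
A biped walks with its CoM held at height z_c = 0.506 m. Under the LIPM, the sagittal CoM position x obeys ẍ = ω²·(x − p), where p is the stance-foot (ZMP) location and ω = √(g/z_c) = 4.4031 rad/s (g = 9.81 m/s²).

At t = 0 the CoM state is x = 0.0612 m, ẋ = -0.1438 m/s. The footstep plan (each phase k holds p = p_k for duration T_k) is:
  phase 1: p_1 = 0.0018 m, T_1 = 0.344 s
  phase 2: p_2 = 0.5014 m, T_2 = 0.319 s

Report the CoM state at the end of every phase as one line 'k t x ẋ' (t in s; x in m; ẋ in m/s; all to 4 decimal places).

phase 1: p=0.0018, T=0.344, ωT=1.514666, cosh=2.383893, sinh=2.164011; start (x,ẋ)=(0.061200, -0.143800) → end (x,ẋ)=(0.072729, 0.223181)
phase 2: p=0.5014, T=0.319, ωT=1.404589, cosh=2.159660, sinh=1.914192; start (x,ẋ)=(0.072729, 0.223181) → end (x,ẋ)=(-0.327358, -3.131005)

1 0.3440 0.0727 0.2232
2 0.6630 -0.3274 -3.1310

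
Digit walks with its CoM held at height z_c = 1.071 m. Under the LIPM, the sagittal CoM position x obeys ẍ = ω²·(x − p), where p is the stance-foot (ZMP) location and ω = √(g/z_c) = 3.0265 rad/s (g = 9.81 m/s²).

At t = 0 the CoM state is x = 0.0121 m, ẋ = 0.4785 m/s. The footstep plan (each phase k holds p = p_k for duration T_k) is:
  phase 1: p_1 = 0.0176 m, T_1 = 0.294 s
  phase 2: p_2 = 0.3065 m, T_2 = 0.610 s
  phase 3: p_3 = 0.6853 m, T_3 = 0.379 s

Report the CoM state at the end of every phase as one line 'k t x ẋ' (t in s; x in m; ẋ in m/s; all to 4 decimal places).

1 0.2940 0.1698 0.6639
2 0.9040 0.5402 0.8773
3 1.2830 0.8441 0.8986

phase 1: p=0.0176, T=0.294, ωT=0.889791, cosh=1.422681, sinh=1.011940; start (x,ẋ)=(0.012100, 0.478500) → end (x,ẋ)=(0.169766, 0.663908)
phase 2: p=0.3065, T=0.610, ωT=1.846165, cosh=3.246659, sinh=3.088817; start (x,ẋ)=(0.169766, 0.663908) → end (x,ẋ)=(0.540151, 0.877256)
phase 3: p=0.6853, T=0.379, ωT=1.147044, cosh=1.733222, sinh=1.415648; start (x,ẋ)=(0.540151, 0.877256) → end (x,ẋ)=(0.844062, 0.898596)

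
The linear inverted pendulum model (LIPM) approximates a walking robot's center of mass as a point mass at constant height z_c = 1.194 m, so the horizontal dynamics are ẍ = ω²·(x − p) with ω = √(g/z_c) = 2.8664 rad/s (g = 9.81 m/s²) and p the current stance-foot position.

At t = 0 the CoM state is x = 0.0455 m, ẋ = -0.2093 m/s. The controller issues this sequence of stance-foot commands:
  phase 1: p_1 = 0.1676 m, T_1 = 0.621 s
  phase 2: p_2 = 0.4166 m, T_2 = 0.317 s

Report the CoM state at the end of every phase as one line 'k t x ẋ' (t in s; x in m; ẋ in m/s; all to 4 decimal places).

1 0.6210 -0.4151 -1.6464
2 0.9380 -1.3794 -4.8510

phase 1: p=0.1676, T=0.621, ωT=1.780034, cosh=3.049346, sinh=2.880714; start (x,ẋ)=(0.045500, -0.209300) → end (x,ẋ)=(-0.415070, -1.646442)
phase 2: p=0.4166, T=0.317, ωT=0.908649, cosh=1.442018, sinh=1.038950; start (x,ẋ)=(-0.415070, -1.646442) → end (x,ẋ)=(-1.379450, -4.850952)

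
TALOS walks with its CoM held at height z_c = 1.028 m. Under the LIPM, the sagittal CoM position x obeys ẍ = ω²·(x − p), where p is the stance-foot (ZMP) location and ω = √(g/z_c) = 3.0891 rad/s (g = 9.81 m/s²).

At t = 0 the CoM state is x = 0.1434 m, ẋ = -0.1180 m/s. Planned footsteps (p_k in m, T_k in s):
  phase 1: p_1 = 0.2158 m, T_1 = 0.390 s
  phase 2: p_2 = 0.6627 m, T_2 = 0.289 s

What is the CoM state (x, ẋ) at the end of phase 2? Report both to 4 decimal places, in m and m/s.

phase 1: p=0.2158, T=0.390, ωT=1.204749, cosh=1.817844, sinh=1.518077; start (x,ẋ)=(0.143400, -0.118000) → end (x,ẋ)=(0.026199, -0.554025)
phase 2: p=0.6627, T=0.289, ωT=0.892750, cosh=1.425682, sinh=1.016154; start (x,ẋ)=(0.026199, -0.554025) → end (x,ẋ)=(-0.426993, -2.787839)

x = -0.4270, ẋ = -2.7878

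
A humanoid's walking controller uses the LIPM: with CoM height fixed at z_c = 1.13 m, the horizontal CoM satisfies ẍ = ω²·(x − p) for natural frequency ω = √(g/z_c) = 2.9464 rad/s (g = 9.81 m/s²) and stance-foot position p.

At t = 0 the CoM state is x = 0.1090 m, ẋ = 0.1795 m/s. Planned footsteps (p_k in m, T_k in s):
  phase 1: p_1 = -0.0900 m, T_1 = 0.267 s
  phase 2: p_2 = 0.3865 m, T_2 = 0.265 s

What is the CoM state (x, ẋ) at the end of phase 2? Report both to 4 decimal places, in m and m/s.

x = 0.3947, ẋ = 0.5825

phase 1: p=-0.0900, T=0.267, ωT=0.786689, cosh=1.325731, sinh=0.870381; start (x,ẋ)=(0.109000, 0.179500) → end (x,ẋ)=(0.226846, 0.748303)
phase 2: p=0.3865, T=0.265, ωT=0.780796, cosh=1.320625, sinh=0.862584; start (x,ẋ)=(0.226846, 0.748303) → end (x,ẋ)=(0.394729, 0.582463)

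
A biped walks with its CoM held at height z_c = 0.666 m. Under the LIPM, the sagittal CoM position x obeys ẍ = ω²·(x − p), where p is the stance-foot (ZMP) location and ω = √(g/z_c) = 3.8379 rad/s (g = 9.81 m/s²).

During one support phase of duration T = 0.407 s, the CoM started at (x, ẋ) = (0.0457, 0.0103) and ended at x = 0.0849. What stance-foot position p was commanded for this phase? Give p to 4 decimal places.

p = 0.0235

ωT = 3.8379·0.407 = 1.562025; cosh(ωT) = 2.489090, sinh(ωT) = 2.279379
x(T) = p + (x₀−p)·cosh(ωT) + (ẋ₀/ω)·sinh(ωT) ⇒ p·(1 − cosh) = x(T) − x₀·cosh − (ẋ₀/ω)·sinh
numerator   = 0.0849 − (0.0457)·2.489090 − (0.0103/3.8379)·2.279379 = -0.034969
denominator = 1 − 2.489090 = -1.489090
p = -0.034969 / -1.489090 = 0.0235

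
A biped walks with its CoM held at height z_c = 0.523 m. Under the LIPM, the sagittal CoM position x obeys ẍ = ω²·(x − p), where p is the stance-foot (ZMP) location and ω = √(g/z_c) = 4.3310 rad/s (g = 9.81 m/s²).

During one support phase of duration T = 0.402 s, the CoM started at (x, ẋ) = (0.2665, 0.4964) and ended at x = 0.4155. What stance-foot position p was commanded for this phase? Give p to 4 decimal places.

p = 0.3530

ωT = 4.3310·0.402 = 1.741062; cosh(ωT) = 2.939366, sinh(ωT) = 2.764032
x(T) = p + (x₀−p)·cosh(ωT) + (ẋ₀/ω)·sinh(ωT) ⇒ p·(1 − cosh) = x(T) − x₀·cosh − (ẋ₀/ω)·sinh
numerator   = 0.4155 − (0.2665)·2.939366 − (0.4964/4.3310)·2.764032 = -0.684642
denominator = 1 − 2.939366 = -1.939366
p = -0.684642 / -1.939366 = 0.3530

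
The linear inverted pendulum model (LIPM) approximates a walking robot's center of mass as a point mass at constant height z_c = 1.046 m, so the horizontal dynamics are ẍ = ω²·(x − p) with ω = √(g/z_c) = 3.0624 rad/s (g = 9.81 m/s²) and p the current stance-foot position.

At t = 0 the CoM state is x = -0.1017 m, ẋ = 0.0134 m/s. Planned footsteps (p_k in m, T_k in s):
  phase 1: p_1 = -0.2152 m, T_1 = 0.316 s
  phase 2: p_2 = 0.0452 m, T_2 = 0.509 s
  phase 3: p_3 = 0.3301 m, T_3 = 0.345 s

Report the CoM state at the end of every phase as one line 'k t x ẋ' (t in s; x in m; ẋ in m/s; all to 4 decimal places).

phase 1: p=-0.2152, T=0.316, ωT=0.967718, cosh=1.505941, sinh=1.125992; start (x,ẋ)=(-0.101700, 0.013400) → end (x,ẋ)=(-0.039349, 0.411555)
phase 2: p=0.0452, T=0.509, ωT=1.558762, cosh=2.481664, sinh=2.271268; start (x,ẋ)=(-0.039349, 0.411555) → end (x,ẋ)=(0.140613, 0.433259)
phase 3: p=0.3301, T=0.345, ωT=1.056528, cosh=1.612014, sinh=1.264353; start (x,ẋ)=(0.140613, 0.433259) → end (x,ẋ)=(0.203521, -0.035266)

1 0.3160 -0.0393 0.4116
2 0.8250 0.1406 0.4333
3 1.1700 0.2035 -0.0353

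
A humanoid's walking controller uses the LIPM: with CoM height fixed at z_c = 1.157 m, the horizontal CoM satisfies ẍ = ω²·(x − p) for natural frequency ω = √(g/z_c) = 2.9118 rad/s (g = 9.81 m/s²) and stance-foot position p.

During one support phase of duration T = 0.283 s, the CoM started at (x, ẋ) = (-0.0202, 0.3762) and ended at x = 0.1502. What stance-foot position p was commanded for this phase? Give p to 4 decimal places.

p = -0.1635

ωT = 2.9118·0.283 = 0.824039; cosh(ωT) = 1.359173, sinh(ωT) = 0.920517
x(T) = p + (x₀−p)·cosh(ωT) + (ẋ₀/ω)·sinh(ωT) ⇒ p·(1 − cosh) = x(T) − x₀·cosh − (ẋ₀/ω)·sinh
numerator   = 0.1502 − (-0.0202)·1.359173 − (0.3762/2.9118)·0.920517 = 0.058726
denominator = 1 − 1.359173 = -0.359173
p = 0.058726 / -0.359173 = -0.1635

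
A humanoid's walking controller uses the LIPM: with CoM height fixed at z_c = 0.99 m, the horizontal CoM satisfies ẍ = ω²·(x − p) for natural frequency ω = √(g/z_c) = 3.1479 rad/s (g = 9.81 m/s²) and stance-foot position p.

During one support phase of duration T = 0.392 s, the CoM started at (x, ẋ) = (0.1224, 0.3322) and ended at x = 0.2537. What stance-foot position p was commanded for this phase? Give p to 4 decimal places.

ωT = 3.1479·0.392 = 1.233977; cosh(ωT) = 1.862997, sinh(ωT) = 1.571865
x(T) = p + (x₀−p)·cosh(ωT) + (ẋ₀/ω)·sinh(ωT) ⇒ p·(1 − cosh) = x(T) − x₀·cosh − (ẋ₀/ω)·sinh
numerator   = 0.2537 − (0.1224)·1.862997 − (0.3322/3.1479)·1.571865 = -0.140211
denominator = 1 − 1.862997 = -0.862997
p = -0.140211 / -0.862997 = 0.1625

p = 0.1625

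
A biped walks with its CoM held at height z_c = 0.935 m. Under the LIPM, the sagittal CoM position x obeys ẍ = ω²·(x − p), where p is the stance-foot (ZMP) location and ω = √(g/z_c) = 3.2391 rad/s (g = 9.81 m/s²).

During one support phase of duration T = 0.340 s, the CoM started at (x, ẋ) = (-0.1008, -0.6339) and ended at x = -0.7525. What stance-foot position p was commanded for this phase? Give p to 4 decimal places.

p = 0.4809

ωT = 3.2391·0.340 = 1.101294; cosh(ωT) = 1.670248, sinh(ωT) = 1.337808
x(T) = p + (x₀−p)·cosh(ωT) + (ẋ₀/ω)·sinh(ωT) ⇒ p·(1 − cosh) = x(T) − x₀·cosh − (ẋ₀/ω)·sinh
numerator   = -0.7525 − (-0.1008)·1.670248 − (-0.6339/3.2391)·1.337808 = -0.322327
denominator = 1 − 1.670248 = -0.670248
p = -0.322327 / -0.670248 = 0.4809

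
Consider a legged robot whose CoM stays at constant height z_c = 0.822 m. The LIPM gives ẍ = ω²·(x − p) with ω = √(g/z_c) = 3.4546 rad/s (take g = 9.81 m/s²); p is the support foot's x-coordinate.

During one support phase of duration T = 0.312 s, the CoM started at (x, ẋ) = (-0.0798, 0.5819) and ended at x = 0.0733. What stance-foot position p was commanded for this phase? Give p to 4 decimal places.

ωT = 3.4546·0.312 = 1.077835; cosh(ωT) = 1.639322, sinh(ωT) = 1.298990
x(T) = p + (x₀−p)·cosh(ωT) + (ẋ₀/ω)·sinh(ωT) ⇒ p·(1 − cosh) = x(T) − x₀·cosh − (ẋ₀/ω)·sinh
numerator   = 0.0733 − (-0.0798)·1.639322 − (0.5819/3.4546)·1.298990 = -0.014687
denominator = 1 − 1.639322 = -0.639322
p = -0.014687 / -0.639322 = 0.0230

p = 0.0230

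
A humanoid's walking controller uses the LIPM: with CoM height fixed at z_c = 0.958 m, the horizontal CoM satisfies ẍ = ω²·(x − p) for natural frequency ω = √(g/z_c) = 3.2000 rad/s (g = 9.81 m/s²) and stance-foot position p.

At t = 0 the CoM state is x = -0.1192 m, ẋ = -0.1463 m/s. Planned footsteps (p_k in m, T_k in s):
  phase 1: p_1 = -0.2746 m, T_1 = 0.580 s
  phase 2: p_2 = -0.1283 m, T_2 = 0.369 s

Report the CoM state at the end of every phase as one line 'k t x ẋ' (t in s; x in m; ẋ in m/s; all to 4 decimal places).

phase 1: p=-0.2746, T=0.580, ωT=1.856000, cosh=3.277195, sinh=3.120898; start (x,ẋ)=(-0.119200, -0.146300) → end (x,ẋ)=(0.091993, 1.072507)
phase 2: p=-0.1283, T=0.369, ωT=1.180800, cosh=1.782006, sinh=1.474973; start (x,ẋ)=(0.091993, 1.072507) → end (x,ẋ)=(0.758612, 2.950975)

1 0.5800 0.0920 1.0725
2 0.9490 0.7586 2.9510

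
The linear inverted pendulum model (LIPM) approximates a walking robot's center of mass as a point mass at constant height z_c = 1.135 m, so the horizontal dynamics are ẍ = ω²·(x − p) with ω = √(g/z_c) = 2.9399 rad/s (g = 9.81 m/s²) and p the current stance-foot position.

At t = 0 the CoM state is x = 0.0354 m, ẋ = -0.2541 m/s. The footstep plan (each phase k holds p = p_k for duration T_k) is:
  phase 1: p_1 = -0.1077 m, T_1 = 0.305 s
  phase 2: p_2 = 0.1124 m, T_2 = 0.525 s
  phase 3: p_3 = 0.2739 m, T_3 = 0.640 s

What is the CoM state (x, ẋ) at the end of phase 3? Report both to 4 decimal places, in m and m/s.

phase 1: p=-0.1077, T=0.305, ωT=0.896670, cosh=1.429676, sinh=1.021750; start (x,ẋ)=(0.035400, -0.254100) → end (x,ẋ)=(0.008575, 0.066569)
phase 2: p=0.1124, T=0.525, ωT=1.543448, cosh=2.447171, sinh=2.233528; start (x,ẋ)=(0.008575, 0.066569) → end (x,ẋ)=(-0.091103, -0.518844)
phase 3: p=0.2739, T=0.640, ωT=1.881536, cosh=3.357967, sinh=3.205611; start (x,ẋ)=(-0.091103, -0.518844) → end (x,ẋ)=(-1.517504, -5.182108)

x = -1.5175, ẋ = -5.1821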